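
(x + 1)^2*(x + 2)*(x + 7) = x^4 + 11*x^3 + 33*x^2 + 37*x + 14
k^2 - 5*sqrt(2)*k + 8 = (k - 4*sqrt(2))*(k - sqrt(2))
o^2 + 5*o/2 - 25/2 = (o - 5/2)*(o + 5)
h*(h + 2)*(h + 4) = h^3 + 6*h^2 + 8*h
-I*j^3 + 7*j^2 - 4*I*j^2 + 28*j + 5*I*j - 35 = (j + 5)*(j + 7*I)*(-I*j + I)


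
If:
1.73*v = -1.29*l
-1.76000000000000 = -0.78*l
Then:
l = 2.26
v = -1.68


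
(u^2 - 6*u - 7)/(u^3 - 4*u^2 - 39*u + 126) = (u + 1)/(u^2 + 3*u - 18)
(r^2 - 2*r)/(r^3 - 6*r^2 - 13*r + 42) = r/(r^2 - 4*r - 21)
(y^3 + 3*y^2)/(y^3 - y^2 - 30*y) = y*(y + 3)/(y^2 - y - 30)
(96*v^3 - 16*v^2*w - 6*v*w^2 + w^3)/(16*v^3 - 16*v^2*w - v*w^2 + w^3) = (6*v - w)/(v - w)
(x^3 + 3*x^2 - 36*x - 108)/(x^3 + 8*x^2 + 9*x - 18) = (x - 6)/(x - 1)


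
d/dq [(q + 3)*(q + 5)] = 2*q + 8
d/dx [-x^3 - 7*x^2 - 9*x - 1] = -3*x^2 - 14*x - 9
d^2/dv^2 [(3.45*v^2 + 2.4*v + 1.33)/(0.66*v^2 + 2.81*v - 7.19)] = (-10.70586*v^3 + 101.705868*v^2 + 83.1334680000001*v + 487.3082)/(0.287496*v^6 + 3.672108*v^5 + 6.238386*v^4 - 57.819403*v^3 - 67.960599*v^2 + 435.798123*v - 371.694959)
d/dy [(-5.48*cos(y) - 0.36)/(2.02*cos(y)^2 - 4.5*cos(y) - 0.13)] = (-11.0696*cos(y)^2 - 1.4544*cos(y) + 0.9076)*sin(y)/(4.0804*cos(y)^4 - 18.18*cos(y)^3 + 19.7248*cos(y)^2 + 1.17*cos(y) + 0.0169)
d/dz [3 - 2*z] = -2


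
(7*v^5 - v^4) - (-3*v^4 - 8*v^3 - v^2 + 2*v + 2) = 7*v^5 + 2*v^4 + 8*v^3 + v^2 - 2*v - 2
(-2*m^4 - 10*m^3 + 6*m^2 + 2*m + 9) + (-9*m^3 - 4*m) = -2*m^4 - 19*m^3 + 6*m^2 - 2*m + 9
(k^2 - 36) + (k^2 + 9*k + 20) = 2*k^2 + 9*k - 16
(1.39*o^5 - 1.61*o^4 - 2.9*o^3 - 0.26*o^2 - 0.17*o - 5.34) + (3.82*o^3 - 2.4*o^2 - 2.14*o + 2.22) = 1.39*o^5 - 1.61*o^4 + 0.92*o^3 - 2.66*o^2 - 2.31*o - 3.12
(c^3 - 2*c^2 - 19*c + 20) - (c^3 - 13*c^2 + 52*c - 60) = 11*c^2 - 71*c + 80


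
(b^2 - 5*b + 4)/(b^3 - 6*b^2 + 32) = (b - 1)/(b^2 - 2*b - 8)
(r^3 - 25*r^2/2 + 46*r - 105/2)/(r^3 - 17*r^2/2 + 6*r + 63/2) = (2*r - 5)/(2*r + 3)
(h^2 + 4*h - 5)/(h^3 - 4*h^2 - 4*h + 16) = (h^2 + 4*h - 5)/(h^3 - 4*h^2 - 4*h + 16)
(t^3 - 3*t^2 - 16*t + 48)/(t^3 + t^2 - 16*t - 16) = (t - 3)/(t + 1)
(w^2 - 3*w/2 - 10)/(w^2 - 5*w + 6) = (w^2 - 3*w/2 - 10)/(w^2 - 5*w + 6)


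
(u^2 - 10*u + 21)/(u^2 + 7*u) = (u^2 - 10*u + 21)/(u*(u + 7))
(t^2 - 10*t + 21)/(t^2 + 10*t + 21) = (t^2 - 10*t + 21)/(t^2 + 10*t + 21)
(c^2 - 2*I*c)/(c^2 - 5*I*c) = (c - 2*I)/(c - 5*I)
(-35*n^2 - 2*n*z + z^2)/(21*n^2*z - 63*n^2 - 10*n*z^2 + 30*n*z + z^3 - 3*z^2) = (5*n + z)/(-3*n*z + 9*n + z^2 - 3*z)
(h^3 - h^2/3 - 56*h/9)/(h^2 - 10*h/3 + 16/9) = h*(3*h + 7)/(3*h - 2)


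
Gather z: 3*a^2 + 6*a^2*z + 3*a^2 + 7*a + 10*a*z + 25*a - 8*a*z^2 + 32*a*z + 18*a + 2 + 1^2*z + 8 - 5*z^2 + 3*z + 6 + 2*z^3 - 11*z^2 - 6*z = 6*a^2 + 50*a + 2*z^3 + z^2*(-8*a - 16) + z*(6*a^2 + 42*a - 2) + 16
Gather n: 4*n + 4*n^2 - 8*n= 4*n^2 - 4*n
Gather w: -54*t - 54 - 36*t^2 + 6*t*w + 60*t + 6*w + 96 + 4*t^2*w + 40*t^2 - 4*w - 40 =4*t^2 + 6*t + w*(4*t^2 + 6*t + 2) + 2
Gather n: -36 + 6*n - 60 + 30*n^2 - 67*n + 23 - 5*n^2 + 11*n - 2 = 25*n^2 - 50*n - 75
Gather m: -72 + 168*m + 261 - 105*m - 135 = 63*m + 54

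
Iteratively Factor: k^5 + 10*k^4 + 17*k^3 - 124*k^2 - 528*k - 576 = (k + 3)*(k^4 + 7*k^3 - 4*k^2 - 112*k - 192) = (k + 3)^2*(k^3 + 4*k^2 - 16*k - 64) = (k + 3)^2*(k + 4)*(k^2 - 16) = (k - 4)*(k + 3)^2*(k + 4)*(k + 4)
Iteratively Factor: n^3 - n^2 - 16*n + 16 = (n + 4)*(n^2 - 5*n + 4) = (n - 4)*(n + 4)*(n - 1)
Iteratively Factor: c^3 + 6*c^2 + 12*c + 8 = (c + 2)*(c^2 + 4*c + 4) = (c + 2)^2*(c + 2)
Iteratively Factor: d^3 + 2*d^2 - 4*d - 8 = (d + 2)*(d^2 - 4) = (d - 2)*(d + 2)*(d + 2)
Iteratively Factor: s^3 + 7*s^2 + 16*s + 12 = (s + 3)*(s^2 + 4*s + 4) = (s + 2)*(s + 3)*(s + 2)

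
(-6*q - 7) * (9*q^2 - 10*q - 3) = -54*q^3 - 3*q^2 + 88*q + 21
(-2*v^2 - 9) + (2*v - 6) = -2*v^2 + 2*v - 15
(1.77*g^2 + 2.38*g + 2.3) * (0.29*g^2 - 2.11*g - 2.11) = 0.5133*g^4 - 3.0445*g^3 - 8.0895*g^2 - 9.8748*g - 4.853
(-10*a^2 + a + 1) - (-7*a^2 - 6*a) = -3*a^2 + 7*a + 1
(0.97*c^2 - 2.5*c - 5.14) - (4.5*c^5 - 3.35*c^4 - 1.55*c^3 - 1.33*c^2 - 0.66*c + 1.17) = -4.5*c^5 + 3.35*c^4 + 1.55*c^3 + 2.3*c^2 - 1.84*c - 6.31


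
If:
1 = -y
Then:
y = -1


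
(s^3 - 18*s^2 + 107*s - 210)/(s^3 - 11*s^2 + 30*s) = (s - 7)/s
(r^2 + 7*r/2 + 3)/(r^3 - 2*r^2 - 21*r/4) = 2*(r + 2)/(r*(2*r - 7))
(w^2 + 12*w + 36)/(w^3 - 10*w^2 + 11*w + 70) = (w^2 + 12*w + 36)/(w^3 - 10*w^2 + 11*w + 70)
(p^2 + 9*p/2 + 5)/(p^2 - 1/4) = 2*(2*p^2 + 9*p + 10)/(4*p^2 - 1)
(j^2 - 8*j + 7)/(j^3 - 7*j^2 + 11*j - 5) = (j - 7)/(j^2 - 6*j + 5)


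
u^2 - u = u*(u - 1)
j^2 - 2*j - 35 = (j - 7)*(j + 5)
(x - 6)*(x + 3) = x^2 - 3*x - 18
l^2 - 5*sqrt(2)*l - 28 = (l - 7*sqrt(2))*(l + 2*sqrt(2))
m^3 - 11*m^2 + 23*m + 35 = (m - 7)*(m - 5)*(m + 1)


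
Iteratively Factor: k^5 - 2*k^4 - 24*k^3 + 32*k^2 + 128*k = (k + 4)*(k^4 - 6*k^3 + 32*k) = (k + 2)*(k + 4)*(k^3 - 8*k^2 + 16*k) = (k - 4)*(k + 2)*(k + 4)*(k^2 - 4*k) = k*(k - 4)*(k + 2)*(k + 4)*(k - 4)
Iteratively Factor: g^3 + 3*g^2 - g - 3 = (g + 1)*(g^2 + 2*g - 3) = (g - 1)*(g + 1)*(g + 3)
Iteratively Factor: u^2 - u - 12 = (u + 3)*(u - 4)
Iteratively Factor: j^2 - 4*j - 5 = (j - 5)*(j + 1)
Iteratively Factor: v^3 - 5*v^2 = (v)*(v^2 - 5*v) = v*(v - 5)*(v)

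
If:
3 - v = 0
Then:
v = 3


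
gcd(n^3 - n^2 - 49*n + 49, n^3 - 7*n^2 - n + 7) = n^2 - 8*n + 7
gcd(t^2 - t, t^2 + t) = t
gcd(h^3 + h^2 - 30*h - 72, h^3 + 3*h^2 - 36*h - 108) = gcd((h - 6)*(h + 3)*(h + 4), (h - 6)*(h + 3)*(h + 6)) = h^2 - 3*h - 18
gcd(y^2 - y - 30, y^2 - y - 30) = y^2 - y - 30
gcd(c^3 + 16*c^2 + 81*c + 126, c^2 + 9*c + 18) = c^2 + 9*c + 18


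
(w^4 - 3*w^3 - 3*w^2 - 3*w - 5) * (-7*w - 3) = -7*w^5 + 18*w^4 + 30*w^3 + 30*w^2 + 44*w + 15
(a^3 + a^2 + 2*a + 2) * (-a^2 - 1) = -a^5 - a^4 - 3*a^3 - 3*a^2 - 2*a - 2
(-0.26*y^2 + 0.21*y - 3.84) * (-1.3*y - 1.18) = 0.338*y^3 + 0.0338*y^2 + 4.7442*y + 4.5312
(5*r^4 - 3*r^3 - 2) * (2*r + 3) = 10*r^5 + 9*r^4 - 9*r^3 - 4*r - 6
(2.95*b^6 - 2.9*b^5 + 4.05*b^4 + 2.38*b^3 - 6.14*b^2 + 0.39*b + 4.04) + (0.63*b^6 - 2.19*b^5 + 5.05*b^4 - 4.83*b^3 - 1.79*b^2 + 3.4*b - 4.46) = 3.58*b^6 - 5.09*b^5 + 9.1*b^4 - 2.45*b^3 - 7.93*b^2 + 3.79*b - 0.42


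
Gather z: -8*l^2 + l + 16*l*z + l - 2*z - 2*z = -8*l^2 + 2*l + z*(16*l - 4)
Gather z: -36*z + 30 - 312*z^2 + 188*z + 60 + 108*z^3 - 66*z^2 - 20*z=108*z^3 - 378*z^2 + 132*z + 90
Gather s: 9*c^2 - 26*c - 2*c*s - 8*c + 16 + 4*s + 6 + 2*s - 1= 9*c^2 - 34*c + s*(6 - 2*c) + 21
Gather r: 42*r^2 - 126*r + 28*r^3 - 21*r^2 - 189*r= 28*r^3 + 21*r^2 - 315*r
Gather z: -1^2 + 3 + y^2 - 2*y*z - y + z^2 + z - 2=y^2 - y + z^2 + z*(1 - 2*y)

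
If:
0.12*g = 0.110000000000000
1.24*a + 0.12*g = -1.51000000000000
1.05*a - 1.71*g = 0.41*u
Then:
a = -1.31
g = 0.92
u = -7.17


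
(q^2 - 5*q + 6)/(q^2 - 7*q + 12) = (q - 2)/(q - 4)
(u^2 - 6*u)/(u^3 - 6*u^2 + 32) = u*(u - 6)/(u^3 - 6*u^2 + 32)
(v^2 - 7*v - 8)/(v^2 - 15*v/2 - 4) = 2*(v + 1)/(2*v + 1)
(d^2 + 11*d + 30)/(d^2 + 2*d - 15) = (d + 6)/(d - 3)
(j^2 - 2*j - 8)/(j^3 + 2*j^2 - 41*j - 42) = (j^2 - 2*j - 8)/(j^3 + 2*j^2 - 41*j - 42)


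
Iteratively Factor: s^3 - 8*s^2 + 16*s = (s)*(s^2 - 8*s + 16) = s*(s - 4)*(s - 4)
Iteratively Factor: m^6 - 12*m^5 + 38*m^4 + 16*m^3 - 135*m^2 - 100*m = (m)*(m^5 - 12*m^4 + 38*m^3 + 16*m^2 - 135*m - 100) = m*(m + 1)*(m^4 - 13*m^3 + 51*m^2 - 35*m - 100) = m*(m + 1)^2*(m^3 - 14*m^2 + 65*m - 100) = m*(m - 5)*(m + 1)^2*(m^2 - 9*m + 20) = m*(m - 5)^2*(m + 1)^2*(m - 4)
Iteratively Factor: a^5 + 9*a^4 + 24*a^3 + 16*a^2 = (a)*(a^4 + 9*a^3 + 24*a^2 + 16*a) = a*(a + 1)*(a^3 + 8*a^2 + 16*a) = a*(a + 1)*(a + 4)*(a^2 + 4*a) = a*(a + 1)*(a + 4)^2*(a)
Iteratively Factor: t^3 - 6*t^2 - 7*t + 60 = (t - 4)*(t^2 - 2*t - 15) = (t - 5)*(t - 4)*(t + 3)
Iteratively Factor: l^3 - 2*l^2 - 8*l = (l)*(l^2 - 2*l - 8) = l*(l + 2)*(l - 4)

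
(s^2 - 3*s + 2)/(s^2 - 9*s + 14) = (s - 1)/(s - 7)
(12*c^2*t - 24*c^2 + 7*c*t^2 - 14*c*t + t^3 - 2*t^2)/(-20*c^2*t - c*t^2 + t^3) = (3*c*t - 6*c + t^2 - 2*t)/(t*(-5*c + t))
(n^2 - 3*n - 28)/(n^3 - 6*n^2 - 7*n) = (n + 4)/(n*(n + 1))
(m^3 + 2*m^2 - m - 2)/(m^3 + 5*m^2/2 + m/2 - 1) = 2*(m - 1)/(2*m - 1)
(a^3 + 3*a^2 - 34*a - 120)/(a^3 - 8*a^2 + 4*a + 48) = (a^2 + 9*a + 20)/(a^2 - 2*a - 8)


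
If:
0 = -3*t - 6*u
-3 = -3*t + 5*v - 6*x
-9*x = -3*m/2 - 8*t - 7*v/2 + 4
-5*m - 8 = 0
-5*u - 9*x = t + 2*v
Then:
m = -8/5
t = 1711/1895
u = -1711/3790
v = 183/1895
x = 489/3790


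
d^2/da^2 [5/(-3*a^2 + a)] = 10*(3*a*(3*a - 1) - (6*a - 1)^2)/(a^3*(3*a - 1)^3)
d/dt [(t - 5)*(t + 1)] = 2*t - 4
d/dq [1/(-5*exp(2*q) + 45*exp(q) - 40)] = (2*exp(q) - 9)*exp(q)/(5*(exp(2*q) - 9*exp(q) + 8)^2)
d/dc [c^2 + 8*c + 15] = 2*c + 8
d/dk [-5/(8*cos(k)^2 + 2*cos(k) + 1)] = -10*(8*cos(k) + 1)*sin(k)/(8*cos(k)^2 + 2*cos(k) + 1)^2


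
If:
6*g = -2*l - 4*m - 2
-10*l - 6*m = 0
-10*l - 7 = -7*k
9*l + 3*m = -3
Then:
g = -11/12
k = -1/14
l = -3/4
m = 5/4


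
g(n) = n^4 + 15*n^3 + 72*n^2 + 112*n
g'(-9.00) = -455.00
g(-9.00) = 450.00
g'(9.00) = 7969.00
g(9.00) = 24336.00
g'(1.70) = 506.50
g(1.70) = 480.53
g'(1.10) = 330.17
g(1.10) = 231.75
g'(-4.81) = 15.35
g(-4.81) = -6.91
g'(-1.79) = -24.52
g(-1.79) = -45.55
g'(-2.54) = -28.99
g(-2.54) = -24.15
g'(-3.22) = -18.65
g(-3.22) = -7.41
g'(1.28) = 378.44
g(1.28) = 295.47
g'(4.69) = 2189.83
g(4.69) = 4140.25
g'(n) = 4*n^3 + 45*n^2 + 144*n + 112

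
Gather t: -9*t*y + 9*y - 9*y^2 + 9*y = -9*t*y - 9*y^2 + 18*y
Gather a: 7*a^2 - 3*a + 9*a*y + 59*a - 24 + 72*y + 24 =7*a^2 + a*(9*y + 56) + 72*y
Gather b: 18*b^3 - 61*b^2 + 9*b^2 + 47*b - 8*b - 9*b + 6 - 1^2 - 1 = 18*b^3 - 52*b^2 + 30*b + 4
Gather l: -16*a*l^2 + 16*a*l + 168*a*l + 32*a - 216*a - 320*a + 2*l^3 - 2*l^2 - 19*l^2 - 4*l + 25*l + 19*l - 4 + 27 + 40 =-504*a + 2*l^3 + l^2*(-16*a - 21) + l*(184*a + 40) + 63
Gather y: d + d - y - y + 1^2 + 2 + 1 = 2*d - 2*y + 4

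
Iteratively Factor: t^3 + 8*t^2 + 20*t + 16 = (t + 2)*(t^2 + 6*t + 8) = (t + 2)^2*(t + 4)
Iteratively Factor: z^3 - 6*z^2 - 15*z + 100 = (z + 4)*(z^2 - 10*z + 25) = (z - 5)*(z + 4)*(z - 5)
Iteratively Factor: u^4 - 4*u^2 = (u - 2)*(u^3 + 2*u^2) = (u - 2)*(u + 2)*(u^2) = u*(u - 2)*(u + 2)*(u)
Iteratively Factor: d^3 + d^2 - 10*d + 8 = (d - 1)*(d^2 + 2*d - 8) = (d - 2)*(d - 1)*(d + 4)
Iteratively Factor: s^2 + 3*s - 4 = (s - 1)*(s + 4)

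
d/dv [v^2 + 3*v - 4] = 2*v + 3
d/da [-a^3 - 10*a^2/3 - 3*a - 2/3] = -3*a^2 - 20*a/3 - 3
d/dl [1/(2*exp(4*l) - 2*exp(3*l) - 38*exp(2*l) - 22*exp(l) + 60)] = (-4*exp(3*l) + 3*exp(2*l) + 38*exp(l) + 11)*exp(l)/(2*(-exp(4*l) + exp(3*l) + 19*exp(2*l) + 11*exp(l) - 30)^2)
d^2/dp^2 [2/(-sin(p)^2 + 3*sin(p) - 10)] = 2*(4*sin(p)^4 - 9*sin(p)^3 - 37*sin(p)^2 + 48*sin(p) + 2)/(sin(p)^2 - 3*sin(p) + 10)^3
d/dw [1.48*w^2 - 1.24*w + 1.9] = 2.96*w - 1.24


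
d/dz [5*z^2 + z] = 10*z + 1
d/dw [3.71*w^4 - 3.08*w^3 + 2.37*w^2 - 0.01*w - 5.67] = 14.84*w^3 - 9.24*w^2 + 4.74*w - 0.01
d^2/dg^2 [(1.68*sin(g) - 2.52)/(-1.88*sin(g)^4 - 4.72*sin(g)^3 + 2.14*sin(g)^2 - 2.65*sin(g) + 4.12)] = (53.440128*sin(g)^9 + 21.4771200000001*sin(g)^8 - 449.374464*sin(g)^7 - 570.237024*sin(g)^6 + 989.297904*sin(g)^5 + 655.972464*sin(g)^4 - 1077.703368*sin(g)^3 + 190.070916*sin(g)^2 + 298.161024*sin(g) - 45.727752)/(6.644672*sin(g)^12 + 50.047104*sin(g)^11 + 102.959328*sin(g)^10 + 19.315504*sin(g)^9 - 19.793328*sin(g)^8 - 41.363856*sin(g)^7 - 306.703684*sin(g)^6 + 262.383156*sin(g)^5 - 315.15045*sin(g)^4 + 399.154249*sin(g)^3 - 195.773748*sin(g)^2 + 134.94648*sin(g) - 69.934528)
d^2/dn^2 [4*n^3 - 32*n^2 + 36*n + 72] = 24*n - 64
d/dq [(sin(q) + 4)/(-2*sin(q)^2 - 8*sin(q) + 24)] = (sin(q)^2 + 8*sin(q) + 28)*cos(q)/(2*(sin(q)^2 + 4*sin(q) - 12)^2)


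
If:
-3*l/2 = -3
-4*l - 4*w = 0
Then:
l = 2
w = -2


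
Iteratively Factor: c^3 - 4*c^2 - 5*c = (c + 1)*(c^2 - 5*c) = (c - 5)*(c + 1)*(c)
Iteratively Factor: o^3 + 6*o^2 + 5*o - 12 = (o - 1)*(o^2 + 7*o + 12) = (o - 1)*(o + 3)*(o + 4)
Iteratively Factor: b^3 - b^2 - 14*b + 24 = (b + 4)*(b^2 - 5*b + 6) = (b - 2)*(b + 4)*(b - 3)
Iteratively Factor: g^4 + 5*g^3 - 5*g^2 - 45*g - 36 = (g - 3)*(g^3 + 8*g^2 + 19*g + 12) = (g - 3)*(g + 1)*(g^2 + 7*g + 12) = (g - 3)*(g + 1)*(g + 3)*(g + 4)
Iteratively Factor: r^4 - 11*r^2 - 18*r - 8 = (r + 1)*(r^3 - r^2 - 10*r - 8) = (r - 4)*(r + 1)*(r^2 + 3*r + 2) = (r - 4)*(r + 1)*(r + 2)*(r + 1)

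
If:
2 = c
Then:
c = 2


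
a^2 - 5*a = a*(a - 5)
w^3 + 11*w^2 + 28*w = w*(w + 4)*(w + 7)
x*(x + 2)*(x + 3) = x^3 + 5*x^2 + 6*x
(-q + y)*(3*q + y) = -3*q^2 + 2*q*y + y^2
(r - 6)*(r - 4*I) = r^2 - 6*r - 4*I*r + 24*I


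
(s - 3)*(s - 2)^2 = s^3 - 7*s^2 + 16*s - 12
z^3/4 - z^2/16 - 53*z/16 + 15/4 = (z/4 + 1)*(z - 3)*(z - 5/4)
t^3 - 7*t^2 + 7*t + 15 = (t - 5)*(t - 3)*(t + 1)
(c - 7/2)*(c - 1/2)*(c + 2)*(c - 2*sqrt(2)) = c^4 - 2*sqrt(2)*c^3 - 2*c^3 - 25*c^2/4 + 4*sqrt(2)*c^2 + 7*c/2 + 25*sqrt(2)*c/2 - 7*sqrt(2)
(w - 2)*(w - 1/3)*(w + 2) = w^3 - w^2/3 - 4*w + 4/3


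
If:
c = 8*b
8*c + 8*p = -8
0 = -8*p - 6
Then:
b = -1/32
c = -1/4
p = -3/4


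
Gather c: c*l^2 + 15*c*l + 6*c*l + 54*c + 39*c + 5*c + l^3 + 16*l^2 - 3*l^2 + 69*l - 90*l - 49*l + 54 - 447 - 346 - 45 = c*(l^2 + 21*l + 98) + l^3 + 13*l^2 - 70*l - 784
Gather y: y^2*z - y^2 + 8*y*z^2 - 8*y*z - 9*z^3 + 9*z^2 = y^2*(z - 1) + y*(8*z^2 - 8*z) - 9*z^3 + 9*z^2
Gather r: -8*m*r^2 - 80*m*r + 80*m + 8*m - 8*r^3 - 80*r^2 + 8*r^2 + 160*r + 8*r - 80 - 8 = 88*m - 8*r^3 + r^2*(-8*m - 72) + r*(168 - 80*m) - 88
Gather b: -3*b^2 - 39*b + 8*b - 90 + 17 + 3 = -3*b^2 - 31*b - 70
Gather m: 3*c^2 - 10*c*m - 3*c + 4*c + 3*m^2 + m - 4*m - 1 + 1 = 3*c^2 + c + 3*m^2 + m*(-10*c - 3)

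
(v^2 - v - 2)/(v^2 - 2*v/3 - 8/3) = 3*(v + 1)/(3*v + 4)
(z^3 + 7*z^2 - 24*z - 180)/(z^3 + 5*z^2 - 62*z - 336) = (z^2 + z - 30)/(z^2 - z - 56)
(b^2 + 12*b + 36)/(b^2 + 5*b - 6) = (b + 6)/(b - 1)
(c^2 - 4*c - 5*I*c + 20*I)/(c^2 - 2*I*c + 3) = (c^2 - 4*c - 5*I*c + 20*I)/(c^2 - 2*I*c + 3)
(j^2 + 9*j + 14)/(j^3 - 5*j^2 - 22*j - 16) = (j + 7)/(j^2 - 7*j - 8)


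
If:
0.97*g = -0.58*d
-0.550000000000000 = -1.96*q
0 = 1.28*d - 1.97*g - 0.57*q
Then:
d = 0.07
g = -0.04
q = 0.28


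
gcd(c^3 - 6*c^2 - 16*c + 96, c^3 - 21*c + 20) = c - 4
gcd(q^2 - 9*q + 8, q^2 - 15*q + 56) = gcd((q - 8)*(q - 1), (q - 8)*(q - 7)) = q - 8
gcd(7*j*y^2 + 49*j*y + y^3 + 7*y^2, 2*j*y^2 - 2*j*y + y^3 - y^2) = y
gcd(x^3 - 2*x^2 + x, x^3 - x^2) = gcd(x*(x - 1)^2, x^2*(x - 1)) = x^2 - x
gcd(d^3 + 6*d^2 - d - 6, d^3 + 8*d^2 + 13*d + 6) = d^2 + 7*d + 6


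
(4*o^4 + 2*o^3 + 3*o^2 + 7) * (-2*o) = -8*o^5 - 4*o^4 - 6*o^3 - 14*o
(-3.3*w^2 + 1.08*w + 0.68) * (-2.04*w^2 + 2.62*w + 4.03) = 6.732*w^4 - 10.8492*w^3 - 11.8566*w^2 + 6.134*w + 2.7404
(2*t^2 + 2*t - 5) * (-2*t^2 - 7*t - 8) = -4*t^4 - 18*t^3 - 20*t^2 + 19*t + 40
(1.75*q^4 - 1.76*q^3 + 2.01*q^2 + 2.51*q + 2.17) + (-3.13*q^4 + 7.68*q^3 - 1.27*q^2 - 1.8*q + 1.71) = -1.38*q^4 + 5.92*q^3 + 0.74*q^2 + 0.71*q + 3.88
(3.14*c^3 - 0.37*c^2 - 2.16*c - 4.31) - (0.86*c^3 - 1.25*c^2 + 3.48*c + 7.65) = 2.28*c^3 + 0.88*c^2 - 5.64*c - 11.96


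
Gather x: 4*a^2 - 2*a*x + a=4*a^2 - 2*a*x + a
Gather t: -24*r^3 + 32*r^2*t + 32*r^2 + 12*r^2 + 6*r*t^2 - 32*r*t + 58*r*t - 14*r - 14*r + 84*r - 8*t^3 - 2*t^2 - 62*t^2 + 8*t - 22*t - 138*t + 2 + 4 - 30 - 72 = -24*r^3 + 44*r^2 + 56*r - 8*t^3 + t^2*(6*r - 64) + t*(32*r^2 + 26*r - 152) - 96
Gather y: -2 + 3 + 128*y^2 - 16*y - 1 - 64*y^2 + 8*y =64*y^2 - 8*y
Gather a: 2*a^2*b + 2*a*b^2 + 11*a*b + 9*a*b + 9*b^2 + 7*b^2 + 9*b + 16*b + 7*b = 2*a^2*b + a*(2*b^2 + 20*b) + 16*b^2 + 32*b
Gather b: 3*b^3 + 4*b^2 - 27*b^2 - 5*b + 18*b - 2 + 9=3*b^3 - 23*b^2 + 13*b + 7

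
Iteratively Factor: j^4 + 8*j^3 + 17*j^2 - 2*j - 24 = (j + 3)*(j^3 + 5*j^2 + 2*j - 8) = (j + 3)*(j + 4)*(j^2 + j - 2) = (j + 2)*(j + 3)*(j + 4)*(j - 1)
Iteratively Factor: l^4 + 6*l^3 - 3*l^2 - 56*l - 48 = (l + 4)*(l^3 + 2*l^2 - 11*l - 12) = (l + 1)*(l + 4)*(l^2 + l - 12) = (l + 1)*(l + 4)^2*(l - 3)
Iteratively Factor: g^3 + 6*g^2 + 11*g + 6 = (g + 1)*(g^2 + 5*g + 6) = (g + 1)*(g + 2)*(g + 3)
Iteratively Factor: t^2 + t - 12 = (t - 3)*(t + 4)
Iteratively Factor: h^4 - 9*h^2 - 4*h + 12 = (h + 2)*(h^3 - 2*h^2 - 5*h + 6) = (h - 3)*(h + 2)*(h^2 + h - 2) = (h - 3)*(h + 2)^2*(h - 1)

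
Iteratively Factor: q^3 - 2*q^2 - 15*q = (q + 3)*(q^2 - 5*q) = (q - 5)*(q + 3)*(q)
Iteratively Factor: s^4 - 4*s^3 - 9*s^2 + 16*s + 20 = (s + 2)*(s^3 - 6*s^2 + 3*s + 10) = (s + 1)*(s + 2)*(s^2 - 7*s + 10) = (s - 5)*(s + 1)*(s + 2)*(s - 2)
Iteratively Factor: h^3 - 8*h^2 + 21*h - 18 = (h - 3)*(h^2 - 5*h + 6) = (h - 3)*(h - 2)*(h - 3)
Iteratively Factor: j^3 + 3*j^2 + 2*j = (j + 1)*(j^2 + 2*j) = j*(j + 1)*(j + 2)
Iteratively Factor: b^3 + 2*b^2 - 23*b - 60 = (b + 3)*(b^2 - b - 20) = (b - 5)*(b + 3)*(b + 4)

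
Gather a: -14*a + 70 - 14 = 56 - 14*a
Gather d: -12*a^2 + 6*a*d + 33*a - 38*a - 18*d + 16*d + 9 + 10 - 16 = -12*a^2 - 5*a + d*(6*a - 2) + 3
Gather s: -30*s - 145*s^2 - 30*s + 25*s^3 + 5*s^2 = 25*s^3 - 140*s^2 - 60*s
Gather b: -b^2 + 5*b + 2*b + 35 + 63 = -b^2 + 7*b + 98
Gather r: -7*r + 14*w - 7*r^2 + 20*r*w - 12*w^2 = -7*r^2 + r*(20*w - 7) - 12*w^2 + 14*w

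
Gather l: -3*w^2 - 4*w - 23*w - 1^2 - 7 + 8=-3*w^2 - 27*w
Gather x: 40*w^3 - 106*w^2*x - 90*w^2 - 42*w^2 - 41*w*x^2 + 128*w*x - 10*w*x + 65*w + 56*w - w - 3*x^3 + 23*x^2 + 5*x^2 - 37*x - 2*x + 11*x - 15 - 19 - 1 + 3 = 40*w^3 - 132*w^2 + 120*w - 3*x^3 + x^2*(28 - 41*w) + x*(-106*w^2 + 118*w - 28) - 32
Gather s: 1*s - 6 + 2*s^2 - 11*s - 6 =2*s^2 - 10*s - 12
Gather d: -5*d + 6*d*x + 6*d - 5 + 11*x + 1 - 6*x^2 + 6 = d*(6*x + 1) - 6*x^2 + 11*x + 2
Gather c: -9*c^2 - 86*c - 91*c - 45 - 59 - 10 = -9*c^2 - 177*c - 114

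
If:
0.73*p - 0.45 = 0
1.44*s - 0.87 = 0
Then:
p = 0.62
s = 0.60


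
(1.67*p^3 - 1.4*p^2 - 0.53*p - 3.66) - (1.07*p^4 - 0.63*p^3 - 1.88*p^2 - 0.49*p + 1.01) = -1.07*p^4 + 2.3*p^3 + 0.48*p^2 - 0.04*p - 4.67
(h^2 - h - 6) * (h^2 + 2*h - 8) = h^4 + h^3 - 16*h^2 - 4*h + 48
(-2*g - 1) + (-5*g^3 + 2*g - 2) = -5*g^3 - 3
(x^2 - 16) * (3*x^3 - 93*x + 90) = 3*x^5 - 141*x^3 + 90*x^2 + 1488*x - 1440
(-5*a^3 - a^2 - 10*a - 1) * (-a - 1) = 5*a^4 + 6*a^3 + 11*a^2 + 11*a + 1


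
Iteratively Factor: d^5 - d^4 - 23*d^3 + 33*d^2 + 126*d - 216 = (d + 3)*(d^4 - 4*d^3 - 11*d^2 + 66*d - 72) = (d + 3)*(d + 4)*(d^3 - 8*d^2 + 21*d - 18) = (d - 3)*(d + 3)*(d + 4)*(d^2 - 5*d + 6) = (d - 3)*(d - 2)*(d + 3)*(d + 4)*(d - 3)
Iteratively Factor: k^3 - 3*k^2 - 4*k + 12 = (k - 3)*(k^2 - 4) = (k - 3)*(k + 2)*(k - 2)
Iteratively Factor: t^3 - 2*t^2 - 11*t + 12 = (t + 3)*(t^2 - 5*t + 4) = (t - 4)*(t + 3)*(t - 1)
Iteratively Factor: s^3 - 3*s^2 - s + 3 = (s - 3)*(s^2 - 1) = (s - 3)*(s - 1)*(s + 1)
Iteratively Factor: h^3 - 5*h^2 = (h)*(h^2 - 5*h) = h^2*(h - 5)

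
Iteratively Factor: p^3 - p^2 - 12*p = (p + 3)*(p^2 - 4*p) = p*(p + 3)*(p - 4)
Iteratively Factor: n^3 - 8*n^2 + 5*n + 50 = (n - 5)*(n^2 - 3*n - 10) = (n - 5)*(n + 2)*(n - 5)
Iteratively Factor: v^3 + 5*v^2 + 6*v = (v + 3)*(v^2 + 2*v) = (v + 2)*(v + 3)*(v)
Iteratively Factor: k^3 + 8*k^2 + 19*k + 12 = (k + 4)*(k^2 + 4*k + 3) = (k + 3)*(k + 4)*(k + 1)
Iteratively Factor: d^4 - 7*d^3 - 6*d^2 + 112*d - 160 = (d - 4)*(d^3 - 3*d^2 - 18*d + 40) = (d - 4)*(d - 2)*(d^2 - d - 20) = (d - 5)*(d - 4)*(d - 2)*(d + 4)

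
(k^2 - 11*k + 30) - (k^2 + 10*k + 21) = 9 - 21*k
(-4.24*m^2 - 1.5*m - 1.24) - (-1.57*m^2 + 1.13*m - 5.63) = -2.67*m^2 - 2.63*m + 4.39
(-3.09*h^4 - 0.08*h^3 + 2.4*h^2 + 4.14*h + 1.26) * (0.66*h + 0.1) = -2.0394*h^5 - 0.3618*h^4 + 1.576*h^3 + 2.9724*h^2 + 1.2456*h + 0.126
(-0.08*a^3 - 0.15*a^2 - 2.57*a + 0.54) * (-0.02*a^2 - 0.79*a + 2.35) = 0.0016*a^5 + 0.0662*a^4 - 0.0181*a^3 + 1.667*a^2 - 6.4661*a + 1.269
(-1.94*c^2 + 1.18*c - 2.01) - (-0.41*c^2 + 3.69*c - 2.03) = -1.53*c^2 - 2.51*c + 0.02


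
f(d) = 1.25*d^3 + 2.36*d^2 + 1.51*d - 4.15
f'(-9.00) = 262.78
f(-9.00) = -737.83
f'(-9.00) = 262.78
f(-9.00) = -737.83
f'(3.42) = 61.51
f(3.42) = 78.62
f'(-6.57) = 132.37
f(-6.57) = -266.69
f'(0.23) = 2.79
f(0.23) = -3.66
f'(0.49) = 4.72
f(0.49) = -2.70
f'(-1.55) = 3.20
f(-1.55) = -5.48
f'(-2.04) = 7.49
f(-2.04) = -8.02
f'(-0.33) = 0.36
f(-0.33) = -4.44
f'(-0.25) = 0.56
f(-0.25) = -4.40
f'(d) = 3.75*d^2 + 4.72*d + 1.51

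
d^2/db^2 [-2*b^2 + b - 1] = -4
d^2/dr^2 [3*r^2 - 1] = 6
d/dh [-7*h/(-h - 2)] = 14/(h + 2)^2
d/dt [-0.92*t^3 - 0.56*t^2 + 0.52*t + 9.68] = -2.76*t^2 - 1.12*t + 0.52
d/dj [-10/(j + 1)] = 10/(j + 1)^2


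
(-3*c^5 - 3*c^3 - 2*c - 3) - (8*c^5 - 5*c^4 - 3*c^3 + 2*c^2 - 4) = -11*c^5 + 5*c^4 - 2*c^2 - 2*c + 1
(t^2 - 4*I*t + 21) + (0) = t^2 - 4*I*t + 21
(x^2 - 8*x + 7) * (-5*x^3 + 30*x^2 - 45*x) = -5*x^5 + 70*x^4 - 320*x^3 + 570*x^2 - 315*x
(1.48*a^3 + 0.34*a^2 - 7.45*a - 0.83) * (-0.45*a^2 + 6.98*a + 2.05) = -0.666*a^5 + 10.1774*a^4 + 8.7597*a^3 - 50.9305*a^2 - 21.0659*a - 1.7015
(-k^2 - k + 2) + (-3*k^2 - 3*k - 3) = -4*k^2 - 4*k - 1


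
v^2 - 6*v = v*(v - 6)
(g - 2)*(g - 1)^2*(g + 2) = g^4 - 2*g^3 - 3*g^2 + 8*g - 4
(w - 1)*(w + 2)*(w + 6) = w^3 + 7*w^2 + 4*w - 12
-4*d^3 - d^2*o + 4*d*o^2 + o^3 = (-d + o)*(d + o)*(4*d + o)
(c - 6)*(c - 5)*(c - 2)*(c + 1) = c^4 - 12*c^3 + 39*c^2 - 8*c - 60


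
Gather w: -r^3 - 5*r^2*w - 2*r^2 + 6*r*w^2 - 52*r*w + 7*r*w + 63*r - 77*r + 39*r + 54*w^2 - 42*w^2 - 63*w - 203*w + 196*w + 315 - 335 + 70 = -r^3 - 2*r^2 + 25*r + w^2*(6*r + 12) + w*(-5*r^2 - 45*r - 70) + 50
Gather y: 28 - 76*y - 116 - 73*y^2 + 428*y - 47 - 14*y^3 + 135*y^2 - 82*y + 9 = -14*y^3 + 62*y^2 + 270*y - 126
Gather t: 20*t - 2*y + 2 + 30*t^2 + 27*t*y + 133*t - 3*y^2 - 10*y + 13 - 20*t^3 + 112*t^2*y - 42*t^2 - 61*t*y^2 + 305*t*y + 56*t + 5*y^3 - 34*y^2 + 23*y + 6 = -20*t^3 + t^2*(112*y - 12) + t*(-61*y^2 + 332*y + 209) + 5*y^3 - 37*y^2 + 11*y + 21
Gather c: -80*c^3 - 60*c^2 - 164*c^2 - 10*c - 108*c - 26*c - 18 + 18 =-80*c^3 - 224*c^2 - 144*c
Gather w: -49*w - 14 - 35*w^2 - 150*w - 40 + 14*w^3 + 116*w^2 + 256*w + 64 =14*w^3 + 81*w^2 + 57*w + 10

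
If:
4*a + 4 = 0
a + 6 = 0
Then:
No Solution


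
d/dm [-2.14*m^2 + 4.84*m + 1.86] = 4.84 - 4.28*m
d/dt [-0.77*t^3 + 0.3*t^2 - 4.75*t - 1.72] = -2.31*t^2 + 0.6*t - 4.75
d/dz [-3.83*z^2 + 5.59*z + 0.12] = 5.59 - 7.66*z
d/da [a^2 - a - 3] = 2*a - 1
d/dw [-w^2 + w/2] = 1/2 - 2*w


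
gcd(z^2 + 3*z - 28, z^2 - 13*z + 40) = 1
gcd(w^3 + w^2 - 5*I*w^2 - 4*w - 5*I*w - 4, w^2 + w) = w + 1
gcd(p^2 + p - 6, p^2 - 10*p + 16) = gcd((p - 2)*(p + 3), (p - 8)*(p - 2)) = p - 2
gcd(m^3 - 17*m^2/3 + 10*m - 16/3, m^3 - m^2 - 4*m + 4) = m^2 - 3*m + 2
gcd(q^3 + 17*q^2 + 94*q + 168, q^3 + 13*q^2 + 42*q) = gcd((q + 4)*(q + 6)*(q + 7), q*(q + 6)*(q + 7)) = q^2 + 13*q + 42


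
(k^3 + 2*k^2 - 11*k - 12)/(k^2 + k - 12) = k + 1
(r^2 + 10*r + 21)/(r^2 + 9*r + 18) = (r + 7)/(r + 6)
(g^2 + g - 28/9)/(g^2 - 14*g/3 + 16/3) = (9*g^2 + 9*g - 28)/(3*(3*g^2 - 14*g + 16))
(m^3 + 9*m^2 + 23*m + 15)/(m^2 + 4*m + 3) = m + 5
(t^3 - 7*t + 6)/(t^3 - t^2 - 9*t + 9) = (t - 2)/(t - 3)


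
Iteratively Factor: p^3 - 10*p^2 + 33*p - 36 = (p - 3)*(p^2 - 7*p + 12) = (p - 4)*(p - 3)*(p - 3)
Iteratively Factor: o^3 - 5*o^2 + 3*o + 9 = (o - 3)*(o^2 - 2*o - 3) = (o - 3)^2*(o + 1)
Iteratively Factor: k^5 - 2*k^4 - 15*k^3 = (k)*(k^4 - 2*k^3 - 15*k^2) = k^2*(k^3 - 2*k^2 - 15*k) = k^2*(k - 5)*(k^2 + 3*k) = k^3*(k - 5)*(k + 3)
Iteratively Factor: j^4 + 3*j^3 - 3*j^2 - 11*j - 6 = (j + 1)*(j^3 + 2*j^2 - 5*j - 6) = (j + 1)^2*(j^2 + j - 6) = (j - 2)*(j + 1)^2*(j + 3)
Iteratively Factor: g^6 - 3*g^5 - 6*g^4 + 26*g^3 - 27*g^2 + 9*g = (g - 1)*(g^5 - 2*g^4 - 8*g^3 + 18*g^2 - 9*g) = (g - 3)*(g - 1)*(g^4 + g^3 - 5*g^2 + 3*g) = (g - 3)*(g - 1)^2*(g^3 + 2*g^2 - 3*g) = (g - 3)*(g - 1)^2*(g + 3)*(g^2 - g) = (g - 3)*(g - 1)^3*(g + 3)*(g)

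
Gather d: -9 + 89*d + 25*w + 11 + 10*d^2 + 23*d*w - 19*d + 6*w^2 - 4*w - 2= 10*d^2 + d*(23*w + 70) + 6*w^2 + 21*w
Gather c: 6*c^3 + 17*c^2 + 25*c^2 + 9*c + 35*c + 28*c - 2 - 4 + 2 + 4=6*c^3 + 42*c^2 + 72*c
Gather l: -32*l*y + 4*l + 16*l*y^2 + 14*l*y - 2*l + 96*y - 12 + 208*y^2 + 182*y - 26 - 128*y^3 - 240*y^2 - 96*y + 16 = l*(16*y^2 - 18*y + 2) - 128*y^3 - 32*y^2 + 182*y - 22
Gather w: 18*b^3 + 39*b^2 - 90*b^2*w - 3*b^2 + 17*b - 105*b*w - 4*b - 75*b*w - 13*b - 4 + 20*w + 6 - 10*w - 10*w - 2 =18*b^3 + 36*b^2 + w*(-90*b^2 - 180*b)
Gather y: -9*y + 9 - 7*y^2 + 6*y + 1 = -7*y^2 - 3*y + 10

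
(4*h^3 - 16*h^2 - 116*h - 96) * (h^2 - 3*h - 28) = 4*h^5 - 28*h^4 - 180*h^3 + 700*h^2 + 3536*h + 2688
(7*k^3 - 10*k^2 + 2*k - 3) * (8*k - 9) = 56*k^4 - 143*k^3 + 106*k^2 - 42*k + 27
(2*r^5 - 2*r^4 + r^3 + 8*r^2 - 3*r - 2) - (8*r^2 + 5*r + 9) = 2*r^5 - 2*r^4 + r^3 - 8*r - 11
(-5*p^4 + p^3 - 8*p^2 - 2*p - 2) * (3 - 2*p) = 10*p^5 - 17*p^4 + 19*p^3 - 20*p^2 - 2*p - 6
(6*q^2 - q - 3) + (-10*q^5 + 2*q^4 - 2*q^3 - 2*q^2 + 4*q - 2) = -10*q^5 + 2*q^4 - 2*q^3 + 4*q^2 + 3*q - 5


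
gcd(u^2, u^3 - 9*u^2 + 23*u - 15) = 1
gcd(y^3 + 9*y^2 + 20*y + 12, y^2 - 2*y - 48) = y + 6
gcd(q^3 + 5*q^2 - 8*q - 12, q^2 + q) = q + 1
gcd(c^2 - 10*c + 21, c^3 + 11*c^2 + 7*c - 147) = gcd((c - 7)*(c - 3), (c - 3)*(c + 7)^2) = c - 3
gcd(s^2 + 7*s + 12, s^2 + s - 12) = s + 4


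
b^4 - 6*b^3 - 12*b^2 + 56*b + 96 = (b - 6)*(b - 4)*(b + 2)^2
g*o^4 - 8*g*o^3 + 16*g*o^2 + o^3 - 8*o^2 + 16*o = o*(o - 4)^2*(g*o + 1)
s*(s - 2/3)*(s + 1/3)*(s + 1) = s^4 + 2*s^3/3 - 5*s^2/9 - 2*s/9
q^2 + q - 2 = (q - 1)*(q + 2)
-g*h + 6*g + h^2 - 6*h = (-g + h)*(h - 6)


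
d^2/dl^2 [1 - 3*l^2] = -6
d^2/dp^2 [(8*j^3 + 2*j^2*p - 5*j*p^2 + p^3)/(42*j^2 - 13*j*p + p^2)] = j^2*(-13424*j^3 + 9456*j^2*p - 1968*j*p^2 + 128*p^3)/(74088*j^6 - 68796*j^5*p + 26586*j^4*p^2 - 5473*j^3*p^3 + 633*j^2*p^4 - 39*j*p^5 + p^6)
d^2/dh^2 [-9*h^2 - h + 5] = -18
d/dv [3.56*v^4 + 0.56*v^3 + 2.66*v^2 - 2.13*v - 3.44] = 14.24*v^3 + 1.68*v^2 + 5.32*v - 2.13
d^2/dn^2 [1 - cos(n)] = cos(n)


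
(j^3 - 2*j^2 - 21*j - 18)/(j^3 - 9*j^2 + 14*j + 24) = (j + 3)/(j - 4)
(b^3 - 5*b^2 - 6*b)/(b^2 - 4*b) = (b^2 - 5*b - 6)/(b - 4)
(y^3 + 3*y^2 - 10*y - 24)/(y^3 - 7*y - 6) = (y + 4)/(y + 1)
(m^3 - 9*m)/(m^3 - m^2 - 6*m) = (m + 3)/(m + 2)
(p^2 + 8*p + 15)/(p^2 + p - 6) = (p + 5)/(p - 2)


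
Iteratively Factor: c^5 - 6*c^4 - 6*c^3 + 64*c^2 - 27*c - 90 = (c - 2)*(c^4 - 4*c^3 - 14*c^2 + 36*c + 45) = (c - 5)*(c - 2)*(c^3 + c^2 - 9*c - 9) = (c - 5)*(c - 2)*(c + 3)*(c^2 - 2*c - 3) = (c - 5)*(c - 3)*(c - 2)*(c + 3)*(c + 1)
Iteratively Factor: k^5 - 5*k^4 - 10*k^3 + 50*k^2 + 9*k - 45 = (k - 5)*(k^4 - 10*k^2 + 9) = (k - 5)*(k - 1)*(k^3 + k^2 - 9*k - 9) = (k - 5)*(k - 1)*(k + 3)*(k^2 - 2*k - 3) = (k - 5)*(k - 1)*(k + 1)*(k + 3)*(k - 3)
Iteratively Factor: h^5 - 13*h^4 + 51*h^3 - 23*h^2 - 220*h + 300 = (h - 2)*(h^4 - 11*h^3 + 29*h^2 + 35*h - 150) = (h - 5)*(h - 2)*(h^3 - 6*h^2 - h + 30) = (h - 5)*(h - 2)*(h + 2)*(h^2 - 8*h + 15) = (h - 5)^2*(h - 2)*(h + 2)*(h - 3)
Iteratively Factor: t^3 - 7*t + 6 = (t - 1)*(t^2 + t - 6) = (t - 1)*(t + 3)*(t - 2)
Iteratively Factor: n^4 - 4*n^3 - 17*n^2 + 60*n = (n)*(n^3 - 4*n^2 - 17*n + 60) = n*(n - 3)*(n^2 - n - 20) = n*(n - 5)*(n - 3)*(n + 4)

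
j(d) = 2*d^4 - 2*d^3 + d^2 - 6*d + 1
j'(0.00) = -6.00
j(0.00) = 1.00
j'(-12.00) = -14718.00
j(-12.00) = 45145.00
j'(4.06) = 438.61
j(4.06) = 402.69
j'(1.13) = 0.14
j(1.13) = -4.13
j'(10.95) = 9799.94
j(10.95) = 26182.56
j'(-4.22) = -722.50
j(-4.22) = 828.71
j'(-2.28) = -136.57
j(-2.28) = 97.63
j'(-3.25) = -350.50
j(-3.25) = 322.85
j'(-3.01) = -284.55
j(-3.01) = 246.83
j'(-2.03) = -101.71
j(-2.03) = 68.00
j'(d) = 8*d^3 - 6*d^2 + 2*d - 6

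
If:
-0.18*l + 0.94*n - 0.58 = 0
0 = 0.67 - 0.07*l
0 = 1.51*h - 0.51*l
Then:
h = 3.23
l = 9.57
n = 2.45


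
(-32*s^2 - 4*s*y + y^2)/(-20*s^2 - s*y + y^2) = (-8*s + y)/(-5*s + y)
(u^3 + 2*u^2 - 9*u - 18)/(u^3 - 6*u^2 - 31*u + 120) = (u^2 + 5*u + 6)/(u^2 - 3*u - 40)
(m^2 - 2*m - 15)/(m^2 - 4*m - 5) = (m + 3)/(m + 1)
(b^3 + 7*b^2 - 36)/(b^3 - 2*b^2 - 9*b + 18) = (b + 6)/(b - 3)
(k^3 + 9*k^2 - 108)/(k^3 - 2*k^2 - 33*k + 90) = (k + 6)/(k - 5)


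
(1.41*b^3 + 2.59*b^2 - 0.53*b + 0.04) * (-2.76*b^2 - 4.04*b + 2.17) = -3.8916*b^5 - 12.8448*b^4 - 5.9411*b^3 + 7.6511*b^2 - 1.3117*b + 0.0868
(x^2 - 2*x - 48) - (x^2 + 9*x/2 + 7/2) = -13*x/2 - 103/2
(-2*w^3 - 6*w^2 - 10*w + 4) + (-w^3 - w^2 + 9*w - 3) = -3*w^3 - 7*w^2 - w + 1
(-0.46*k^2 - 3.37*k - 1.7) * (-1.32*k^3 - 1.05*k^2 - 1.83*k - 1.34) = 0.6072*k^5 + 4.9314*k^4 + 6.6243*k^3 + 8.5685*k^2 + 7.6268*k + 2.278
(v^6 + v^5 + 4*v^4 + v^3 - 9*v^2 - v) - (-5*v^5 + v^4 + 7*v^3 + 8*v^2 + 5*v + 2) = v^6 + 6*v^5 + 3*v^4 - 6*v^3 - 17*v^2 - 6*v - 2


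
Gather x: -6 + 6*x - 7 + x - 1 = 7*x - 14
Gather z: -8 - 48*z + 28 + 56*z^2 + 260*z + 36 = 56*z^2 + 212*z + 56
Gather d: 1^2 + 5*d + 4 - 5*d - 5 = 0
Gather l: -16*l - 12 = -16*l - 12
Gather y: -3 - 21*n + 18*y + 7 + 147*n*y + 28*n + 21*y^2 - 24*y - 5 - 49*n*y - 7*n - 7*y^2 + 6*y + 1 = 98*n*y + 14*y^2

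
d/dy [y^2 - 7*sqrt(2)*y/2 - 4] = 2*y - 7*sqrt(2)/2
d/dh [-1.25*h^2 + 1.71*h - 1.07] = 1.71 - 2.5*h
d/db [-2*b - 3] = -2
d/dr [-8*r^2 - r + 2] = -16*r - 1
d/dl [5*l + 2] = 5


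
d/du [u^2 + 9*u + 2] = 2*u + 9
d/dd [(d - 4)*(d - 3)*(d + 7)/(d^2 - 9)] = (d^2 + 6*d + 37)/(d^2 + 6*d + 9)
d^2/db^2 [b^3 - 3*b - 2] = 6*b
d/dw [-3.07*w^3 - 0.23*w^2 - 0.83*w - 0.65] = -9.21*w^2 - 0.46*w - 0.83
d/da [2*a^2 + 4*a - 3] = 4*a + 4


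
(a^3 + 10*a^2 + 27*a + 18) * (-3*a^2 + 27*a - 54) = -3*a^5 - 3*a^4 + 135*a^3 + 135*a^2 - 972*a - 972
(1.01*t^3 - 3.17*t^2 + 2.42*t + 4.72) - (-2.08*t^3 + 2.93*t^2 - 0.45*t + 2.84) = 3.09*t^3 - 6.1*t^2 + 2.87*t + 1.88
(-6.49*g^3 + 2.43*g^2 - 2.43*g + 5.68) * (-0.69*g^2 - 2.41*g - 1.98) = 4.4781*g^5 + 13.9642*g^4 + 8.6706*g^3 - 2.8743*g^2 - 8.8774*g - 11.2464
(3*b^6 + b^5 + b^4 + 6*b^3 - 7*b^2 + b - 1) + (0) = 3*b^6 + b^5 + b^4 + 6*b^3 - 7*b^2 + b - 1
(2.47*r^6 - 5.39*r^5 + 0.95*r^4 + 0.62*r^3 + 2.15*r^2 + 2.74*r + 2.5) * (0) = 0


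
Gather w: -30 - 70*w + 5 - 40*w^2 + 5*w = -40*w^2 - 65*w - 25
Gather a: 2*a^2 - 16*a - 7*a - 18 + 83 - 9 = 2*a^2 - 23*a + 56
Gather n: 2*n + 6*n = 8*n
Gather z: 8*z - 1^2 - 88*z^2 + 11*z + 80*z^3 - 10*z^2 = 80*z^3 - 98*z^2 + 19*z - 1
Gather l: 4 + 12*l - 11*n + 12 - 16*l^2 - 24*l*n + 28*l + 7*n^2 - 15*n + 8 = -16*l^2 + l*(40 - 24*n) + 7*n^2 - 26*n + 24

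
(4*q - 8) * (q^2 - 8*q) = 4*q^3 - 40*q^2 + 64*q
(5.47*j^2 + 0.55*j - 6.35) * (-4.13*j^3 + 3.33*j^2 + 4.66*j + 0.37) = -22.5911*j^5 + 15.9436*j^4 + 53.5472*j^3 - 16.5586*j^2 - 29.3875*j - 2.3495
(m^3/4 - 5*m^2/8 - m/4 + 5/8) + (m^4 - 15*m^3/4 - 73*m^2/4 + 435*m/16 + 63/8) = m^4 - 7*m^3/2 - 151*m^2/8 + 431*m/16 + 17/2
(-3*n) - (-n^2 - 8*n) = n^2 + 5*n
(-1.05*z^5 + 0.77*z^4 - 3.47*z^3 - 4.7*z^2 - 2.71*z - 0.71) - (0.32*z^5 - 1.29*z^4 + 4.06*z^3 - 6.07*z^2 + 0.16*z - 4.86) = -1.37*z^5 + 2.06*z^4 - 7.53*z^3 + 1.37*z^2 - 2.87*z + 4.15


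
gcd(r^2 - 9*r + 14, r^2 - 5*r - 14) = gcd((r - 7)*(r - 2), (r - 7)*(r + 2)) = r - 7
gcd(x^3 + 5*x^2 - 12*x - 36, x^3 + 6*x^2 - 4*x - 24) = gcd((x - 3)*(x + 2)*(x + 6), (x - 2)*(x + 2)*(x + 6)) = x^2 + 8*x + 12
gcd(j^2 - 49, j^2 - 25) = 1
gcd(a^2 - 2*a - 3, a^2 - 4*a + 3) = a - 3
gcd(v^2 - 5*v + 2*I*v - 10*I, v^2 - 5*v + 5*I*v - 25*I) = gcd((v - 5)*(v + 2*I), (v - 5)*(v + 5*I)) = v - 5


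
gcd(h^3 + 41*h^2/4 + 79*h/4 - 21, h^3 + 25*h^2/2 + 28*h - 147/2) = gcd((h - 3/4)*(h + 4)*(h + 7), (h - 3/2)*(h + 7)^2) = h + 7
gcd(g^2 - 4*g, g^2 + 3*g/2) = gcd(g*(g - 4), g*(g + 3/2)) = g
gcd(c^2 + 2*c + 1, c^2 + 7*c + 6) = c + 1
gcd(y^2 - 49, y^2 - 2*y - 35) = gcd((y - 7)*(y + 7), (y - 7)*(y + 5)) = y - 7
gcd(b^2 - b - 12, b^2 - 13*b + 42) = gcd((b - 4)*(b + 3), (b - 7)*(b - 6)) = 1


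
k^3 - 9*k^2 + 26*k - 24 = (k - 4)*(k - 3)*(k - 2)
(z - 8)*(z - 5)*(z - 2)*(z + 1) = z^4 - 14*z^3 + 51*z^2 - 14*z - 80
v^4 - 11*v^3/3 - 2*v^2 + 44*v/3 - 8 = (v - 3)*(v - 2)*(v - 2/3)*(v + 2)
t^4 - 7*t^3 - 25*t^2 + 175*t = t*(t - 7)*(t - 5)*(t + 5)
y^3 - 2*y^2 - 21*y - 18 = (y - 6)*(y + 1)*(y + 3)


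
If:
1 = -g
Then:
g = -1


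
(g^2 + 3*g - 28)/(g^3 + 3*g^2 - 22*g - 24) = (g + 7)/(g^2 + 7*g + 6)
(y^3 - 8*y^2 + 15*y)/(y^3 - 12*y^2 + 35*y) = (y - 3)/(y - 7)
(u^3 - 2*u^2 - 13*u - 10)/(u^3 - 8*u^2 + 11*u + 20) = (u + 2)/(u - 4)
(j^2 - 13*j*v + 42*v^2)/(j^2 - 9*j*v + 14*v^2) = (-j + 6*v)/(-j + 2*v)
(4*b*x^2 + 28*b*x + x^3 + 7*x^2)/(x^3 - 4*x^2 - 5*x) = (4*b*x + 28*b + x^2 + 7*x)/(x^2 - 4*x - 5)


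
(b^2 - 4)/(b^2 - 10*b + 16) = (b + 2)/(b - 8)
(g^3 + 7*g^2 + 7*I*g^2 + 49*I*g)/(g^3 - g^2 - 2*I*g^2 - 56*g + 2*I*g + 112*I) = g*(g + 7*I)/(g^2 - 2*g*(4 + I) + 16*I)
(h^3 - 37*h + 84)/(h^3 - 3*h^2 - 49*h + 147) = (h - 4)/(h - 7)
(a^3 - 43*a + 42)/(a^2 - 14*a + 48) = (a^2 + 6*a - 7)/(a - 8)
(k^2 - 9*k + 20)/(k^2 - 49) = (k^2 - 9*k + 20)/(k^2 - 49)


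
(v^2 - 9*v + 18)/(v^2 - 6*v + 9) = (v - 6)/(v - 3)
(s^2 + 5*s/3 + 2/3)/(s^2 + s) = (s + 2/3)/s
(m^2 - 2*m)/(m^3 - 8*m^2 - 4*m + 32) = m/(m^2 - 6*m - 16)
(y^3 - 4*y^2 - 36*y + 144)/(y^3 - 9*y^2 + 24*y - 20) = (y^3 - 4*y^2 - 36*y + 144)/(y^3 - 9*y^2 + 24*y - 20)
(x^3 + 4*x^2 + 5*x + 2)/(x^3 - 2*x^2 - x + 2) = (x^2 + 3*x + 2)/(x^2 - 3*x + 2)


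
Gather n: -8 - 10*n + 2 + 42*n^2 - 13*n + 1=42*n^2 - 23*n - 5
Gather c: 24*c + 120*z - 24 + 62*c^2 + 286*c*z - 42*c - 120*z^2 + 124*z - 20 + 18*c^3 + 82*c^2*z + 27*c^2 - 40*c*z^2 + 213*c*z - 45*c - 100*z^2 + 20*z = 18*c^3 + c^2*(82*z + 89) + c*(-40*z^2 + 499*z - 63) - 220*z^2 + 264*z - 44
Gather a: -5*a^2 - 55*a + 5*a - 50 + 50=-5*a^2 - 50*a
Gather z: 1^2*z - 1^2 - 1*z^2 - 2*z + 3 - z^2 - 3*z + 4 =-2*z^2 - 4*z + 6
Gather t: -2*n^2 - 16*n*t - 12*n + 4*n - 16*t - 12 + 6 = -2*n^2 - 8*n + t*(-16*n - 16) - 6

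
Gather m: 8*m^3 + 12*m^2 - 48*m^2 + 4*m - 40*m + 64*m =8*m^3 - 36*m^2 + 28*m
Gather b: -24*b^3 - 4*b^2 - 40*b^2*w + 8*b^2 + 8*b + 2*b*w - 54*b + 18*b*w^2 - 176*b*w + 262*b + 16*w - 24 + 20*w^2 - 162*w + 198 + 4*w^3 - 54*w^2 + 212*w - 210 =-24*b^3 + b^2*(4 - 40*w) + b*(18*w^2 - 174*w + 216) + 4*w^3 - 34*w^2 + 66*w - 36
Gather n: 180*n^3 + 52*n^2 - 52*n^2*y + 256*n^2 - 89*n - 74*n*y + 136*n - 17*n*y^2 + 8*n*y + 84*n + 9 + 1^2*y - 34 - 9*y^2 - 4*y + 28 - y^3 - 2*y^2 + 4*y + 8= 180*n^3 + n^2*(308 - 52*y) + n*(-17*y^2 - 66*y + 131) - y^3 - 11*y^2 + y + 11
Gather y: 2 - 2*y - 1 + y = 1 - y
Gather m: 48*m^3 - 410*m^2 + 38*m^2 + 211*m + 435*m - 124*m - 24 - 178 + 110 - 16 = 48*m^3 - 372*m^2 + 522*m - 108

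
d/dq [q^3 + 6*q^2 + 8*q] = 3*q^2 + 12*q + 8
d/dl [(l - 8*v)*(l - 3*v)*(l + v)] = 3*l^2 - 20*l*v + 13*v^2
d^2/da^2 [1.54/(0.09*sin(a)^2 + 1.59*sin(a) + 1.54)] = (-0.049896*sin(a)^4 - 0.661122*sin(a)^3 - 2.964654*sin(a)^2 + 5.093088*sin(a) + 7.35966)/(0.09*sin(a)^2 + 1.59*sin(a) + 1.54)^3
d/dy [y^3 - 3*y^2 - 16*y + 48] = 3*y^2 - 6*y - 16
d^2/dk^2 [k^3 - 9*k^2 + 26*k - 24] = 6*k - 18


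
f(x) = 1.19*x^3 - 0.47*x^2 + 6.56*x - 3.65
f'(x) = 3.57*x^2 - 0.94*x + 6.56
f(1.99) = 16.92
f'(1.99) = 18.83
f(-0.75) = -9.34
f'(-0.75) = 9.27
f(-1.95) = -27.05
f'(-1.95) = 21.97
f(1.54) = 9.68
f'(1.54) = 13.58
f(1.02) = 3.82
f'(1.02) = 9.32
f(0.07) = -3.19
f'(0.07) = 6.51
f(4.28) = 109.12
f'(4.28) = 67.93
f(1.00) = 3.63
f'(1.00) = 9.19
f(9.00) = 884.83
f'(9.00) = 287.27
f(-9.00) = -968.27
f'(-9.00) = 304.19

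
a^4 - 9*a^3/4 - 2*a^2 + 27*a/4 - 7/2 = (a - 2)*(a - 1)^2*(a + 7/4)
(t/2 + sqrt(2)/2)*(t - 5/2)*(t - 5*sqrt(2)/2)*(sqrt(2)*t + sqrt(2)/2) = sqrt(2)*t^4/2 - 3*t^3/2 - sqrt(2)*t^3 - 25*sqrt(2)*t^2/8 + 3*t^2 + 15*t/8 + 5*sqrt(2)*t + 25*sqrt(2)/8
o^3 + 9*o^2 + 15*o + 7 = (o + 1)^2*(o + 7)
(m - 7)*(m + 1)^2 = m^3 - 5*m^2 - 13*m - 7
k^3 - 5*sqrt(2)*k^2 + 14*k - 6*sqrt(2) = (k - 3*sqrt(2))*(k - sqrt(2))^2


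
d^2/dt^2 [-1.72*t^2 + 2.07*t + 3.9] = -3.44000000000000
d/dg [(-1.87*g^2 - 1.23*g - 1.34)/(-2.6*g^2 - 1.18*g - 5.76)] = (-0.991399999999999*g^2 + 14.5744*g + 5.5036)/(6.76*g^4 + 6.136*g^3 + 31.3444*g^2 + 13.5936*g + 33.1776)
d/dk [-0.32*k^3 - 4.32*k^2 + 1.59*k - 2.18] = -0.96*k^2 - 8.64*k + 1.59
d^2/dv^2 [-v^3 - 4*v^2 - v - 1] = -6*v - 8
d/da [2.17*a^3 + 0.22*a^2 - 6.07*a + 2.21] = 6.51*a^2 + 0.44*a - 6.07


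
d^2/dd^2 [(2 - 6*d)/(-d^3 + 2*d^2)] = 4*(9*d^3 - 24*d^2 + 28*d - 12)/(d^4*(d^3 - 6*d^2 + 12*d - 8))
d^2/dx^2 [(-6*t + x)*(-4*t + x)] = 2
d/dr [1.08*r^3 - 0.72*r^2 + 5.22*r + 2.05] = 3.24*r^2 - 1.44*r + 5.22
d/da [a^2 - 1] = 2*a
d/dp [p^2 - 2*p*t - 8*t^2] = 2*p - 2*t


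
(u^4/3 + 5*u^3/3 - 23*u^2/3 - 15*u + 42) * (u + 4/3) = u^5/3 + 19*u^4/9 - 49*u^3/9 - 227*u^2/9 + 22*u + 56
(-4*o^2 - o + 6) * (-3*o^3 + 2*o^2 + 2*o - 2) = 12*o^5 - 5*o^4 - 28*o^3 + 18*o^2 + 14*o - 12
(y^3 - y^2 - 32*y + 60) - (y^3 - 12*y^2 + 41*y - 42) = 11*y^2 - 73*y + 102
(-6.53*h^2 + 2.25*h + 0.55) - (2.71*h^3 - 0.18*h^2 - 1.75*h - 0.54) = -2.71*h^3 - 6.35*h^2 + 4.0*h + 1.09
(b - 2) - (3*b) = -2*b - 2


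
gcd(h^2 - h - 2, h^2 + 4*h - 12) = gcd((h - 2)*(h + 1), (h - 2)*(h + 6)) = h - 2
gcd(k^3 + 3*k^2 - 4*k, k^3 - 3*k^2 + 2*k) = k^2 - k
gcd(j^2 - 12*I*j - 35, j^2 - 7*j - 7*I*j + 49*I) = j - 7*I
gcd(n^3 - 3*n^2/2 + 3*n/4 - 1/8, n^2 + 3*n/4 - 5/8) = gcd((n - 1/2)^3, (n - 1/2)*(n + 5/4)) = n - 1/2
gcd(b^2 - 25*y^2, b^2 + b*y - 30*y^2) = -b + 5*y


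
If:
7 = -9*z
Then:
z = -7/9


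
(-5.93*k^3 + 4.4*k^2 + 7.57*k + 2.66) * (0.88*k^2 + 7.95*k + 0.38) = -5.2184*k^5 - 43.2715*k^4 + 39.3882*k^3 + 64.1943*k^2 + 24.0236*k + 1.0108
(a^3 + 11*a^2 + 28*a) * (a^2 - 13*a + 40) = a^5 - 2*a^4 - 75*a^3 + 76*a^2 + 1120*a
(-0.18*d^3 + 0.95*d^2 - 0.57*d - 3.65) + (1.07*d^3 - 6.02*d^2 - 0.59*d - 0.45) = 0.89*d^3 - 5.07*d^2 - 1.16*d - 4.1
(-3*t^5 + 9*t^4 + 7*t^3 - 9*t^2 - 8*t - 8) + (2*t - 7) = -3*t^5 + 9*t^4 + 7*t^3 - 9*t^2 - 6*t - 15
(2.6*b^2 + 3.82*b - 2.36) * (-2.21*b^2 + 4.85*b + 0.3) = -5.746*b^4 + 4.1678*b^3 + 24.5226*b^2 - 10.3*b - 0.708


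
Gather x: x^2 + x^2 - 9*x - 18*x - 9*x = 2*x^2 - 36*x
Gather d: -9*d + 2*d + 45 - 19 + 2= 28 - 7*d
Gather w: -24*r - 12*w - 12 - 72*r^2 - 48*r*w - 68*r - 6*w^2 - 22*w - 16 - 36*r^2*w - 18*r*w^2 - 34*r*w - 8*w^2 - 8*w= -72*r^2 - 92*r + w^2*(-18*r - 14) + w*(-36*r^2 - 82*r - 42) - 28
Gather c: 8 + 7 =15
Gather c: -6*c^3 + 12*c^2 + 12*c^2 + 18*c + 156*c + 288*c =-6*c^3 + 24*c^2 + 462*c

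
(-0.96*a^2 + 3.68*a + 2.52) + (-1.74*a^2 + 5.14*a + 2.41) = -2.7*a^2 + 8.82*a + 4.93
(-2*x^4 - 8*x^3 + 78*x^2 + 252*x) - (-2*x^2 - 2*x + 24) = -2*x^4 - 8*x^3 + 80*x^2 + 254*x - 24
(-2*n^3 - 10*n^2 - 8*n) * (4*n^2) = -8*n^5 - 40*n^4 - 32*n^3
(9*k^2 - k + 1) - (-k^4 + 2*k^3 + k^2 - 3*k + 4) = k^4 - 2*k^3 + 8*k^2 + 2*k - 3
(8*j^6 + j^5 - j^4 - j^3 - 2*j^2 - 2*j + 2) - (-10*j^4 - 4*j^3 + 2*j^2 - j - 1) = 8*j^6 + j^5 + 9*j^4 + 3*j^3 - 4*j^2 - j + 3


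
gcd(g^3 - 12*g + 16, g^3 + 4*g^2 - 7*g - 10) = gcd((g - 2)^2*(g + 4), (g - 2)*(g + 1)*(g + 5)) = g - 2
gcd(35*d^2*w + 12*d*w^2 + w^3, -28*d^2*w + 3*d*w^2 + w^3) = 7*d*w + w^2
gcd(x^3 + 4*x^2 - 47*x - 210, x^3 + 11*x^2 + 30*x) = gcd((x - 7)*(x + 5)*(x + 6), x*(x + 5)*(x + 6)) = x^2 + 11*x + 30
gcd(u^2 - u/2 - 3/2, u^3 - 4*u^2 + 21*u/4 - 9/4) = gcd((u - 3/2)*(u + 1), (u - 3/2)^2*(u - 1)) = u - 3/2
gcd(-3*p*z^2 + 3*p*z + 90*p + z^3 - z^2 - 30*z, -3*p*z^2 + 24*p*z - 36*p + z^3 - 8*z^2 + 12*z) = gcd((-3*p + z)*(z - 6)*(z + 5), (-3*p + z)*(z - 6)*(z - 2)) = -3*p*z + 18*p + z^2 - 6*z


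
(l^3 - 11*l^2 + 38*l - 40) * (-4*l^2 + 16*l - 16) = -4*l^5 + 60*l^4 - 344*l^3 + 944*l^2 - 1248*l + 640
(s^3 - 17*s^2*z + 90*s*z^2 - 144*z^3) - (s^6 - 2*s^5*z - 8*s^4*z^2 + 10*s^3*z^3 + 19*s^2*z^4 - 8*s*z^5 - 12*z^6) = -s^6 + 2*s^5*z + 8*s^4*z^2 - 10*s^3*z^3 + s^3 - 19*s^2*z^4 - 17*s^2*z + 8*s*z^5 + 90*s*z^2 + 12*z^6 - 144*z^3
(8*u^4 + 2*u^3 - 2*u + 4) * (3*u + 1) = 24*u^5 + 14*u^4 + 2*u^3 - 6*u^2 + 10*u + 4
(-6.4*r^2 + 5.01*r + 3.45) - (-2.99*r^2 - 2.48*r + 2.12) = -3.41*r^2 + 7.49*r + 1.33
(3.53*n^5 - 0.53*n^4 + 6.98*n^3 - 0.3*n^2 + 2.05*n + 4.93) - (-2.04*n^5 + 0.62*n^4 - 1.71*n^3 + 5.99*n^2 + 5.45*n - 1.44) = 5.57*n^5 - 1.15*n^4 + 8.69*n^3 - 6.29*n^2 - 3.4*n + 6.37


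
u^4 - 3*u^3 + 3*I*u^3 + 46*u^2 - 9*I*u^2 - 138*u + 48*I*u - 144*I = (u - 3)*(u - 6*I)*(u + I)*(u + 8*I)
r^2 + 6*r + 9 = (r + 3)^2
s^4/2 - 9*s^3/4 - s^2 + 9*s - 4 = (s/2 + 1)*(s - 4)*(s - 2)*(s - 1/2)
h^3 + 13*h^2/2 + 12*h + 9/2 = (h + 1/2)*(h + 3)^2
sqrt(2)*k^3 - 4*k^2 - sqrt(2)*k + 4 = (k - 1)*(k - 2*sqrt(2))*(sqrt(2)*k + sqrt(2))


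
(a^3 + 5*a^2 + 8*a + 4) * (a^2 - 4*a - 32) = a^5 + a^4 - 44*a^3 - 188*a^2 - 272*a - 128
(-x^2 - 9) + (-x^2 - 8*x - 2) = -2*x^2 - 8*x - 11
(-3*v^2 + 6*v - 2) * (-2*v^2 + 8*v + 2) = 6*v^4 - 36*v^3 + 46*v^2 - 4*v - 4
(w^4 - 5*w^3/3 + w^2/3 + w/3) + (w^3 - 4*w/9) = w^4 - 2*w^3/3 + w^2/3 - w/9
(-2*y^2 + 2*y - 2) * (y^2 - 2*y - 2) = -2*y^4 + 6*y^3 - 2*y^2 + 4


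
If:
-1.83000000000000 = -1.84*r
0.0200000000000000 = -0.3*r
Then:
No Solution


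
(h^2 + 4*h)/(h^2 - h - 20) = h/(h - 5)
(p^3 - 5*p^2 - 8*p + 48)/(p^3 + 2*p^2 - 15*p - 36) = (p - 4)/(p + 3)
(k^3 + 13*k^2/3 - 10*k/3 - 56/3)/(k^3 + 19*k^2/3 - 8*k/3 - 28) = (k + 4)/(k + 6)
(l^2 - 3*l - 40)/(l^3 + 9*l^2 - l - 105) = (l - 8)/(l^2 + 4*l - 21)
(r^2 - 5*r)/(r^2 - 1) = r*(r - 5)/(r^2 - 1)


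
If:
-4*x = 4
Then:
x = -1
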